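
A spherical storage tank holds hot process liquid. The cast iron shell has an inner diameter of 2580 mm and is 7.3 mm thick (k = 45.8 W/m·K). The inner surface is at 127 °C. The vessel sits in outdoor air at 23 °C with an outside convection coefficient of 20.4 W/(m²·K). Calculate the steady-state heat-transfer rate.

Q ≈ 44700 W

Each spherical layer contributes R = (1/r_i − 1/r_o)/(4πk):
R_cast iron shell = (1/1.29 − 1/1.2973)/(4π×45.8) = 7.579×10^-6 K/W
R_outer film = 1/(h·4πr_o²) = 1/(20.4×4π×1.2973²) = 0.002318 K/W
R_total = 0.002325 K/W
Q = ΔT/R_total = 104/0.002325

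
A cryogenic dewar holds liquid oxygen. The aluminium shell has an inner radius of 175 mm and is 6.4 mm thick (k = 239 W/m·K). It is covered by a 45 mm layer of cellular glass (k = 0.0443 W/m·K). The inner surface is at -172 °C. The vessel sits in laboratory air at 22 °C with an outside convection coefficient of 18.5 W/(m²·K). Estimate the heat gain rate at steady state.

Q ≈ 94.5 W

Each spherical layer contributes R = (1/r_i − 1/r_o)/(4πk):
R_aluminium shell = (1/0.175 − 1/0.1814)/(4π×239) = 6.713×10^-5 K/W
R_cellular glass = (1/0.1814 − 1/0.2264)/(4π×0.0443) = 1.968 K/W
R_outer film = 1/(h·4πr_o²) = 1/(18.5×4π×0.2264²) = 0.08392 K/W
R_total = 2.052 K/W
Q = ΔT/R_total = 194/2.052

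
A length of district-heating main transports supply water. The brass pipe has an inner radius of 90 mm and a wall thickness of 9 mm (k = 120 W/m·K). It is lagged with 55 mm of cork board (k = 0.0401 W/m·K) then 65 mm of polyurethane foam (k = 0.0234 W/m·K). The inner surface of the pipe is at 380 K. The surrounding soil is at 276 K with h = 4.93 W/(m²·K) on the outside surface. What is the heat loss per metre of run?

Cylindrical conduction, so R = ln(r₂/r₁)/(2πkL) per layer, in series:
R_brass pipe wall = ln(99/90)/(2π×120×1) = 1.264×10^-4 K/W
R_cork board = ln(154/99)/(2π×0.0401×1) = 1.754 K/W
R_polyurethane foam = ln(219/154)/(2π×0.0234×1) = 2.395 K/W
R_outer film = 1/(h_o·2πr_oL) = 1/(4.93×2π×0.219×1) = 0.1474 K/W
R_total = 4.296 K/W
Q = ΔT/R_total = 104/4.296

q′ ≈ 24.2 W/m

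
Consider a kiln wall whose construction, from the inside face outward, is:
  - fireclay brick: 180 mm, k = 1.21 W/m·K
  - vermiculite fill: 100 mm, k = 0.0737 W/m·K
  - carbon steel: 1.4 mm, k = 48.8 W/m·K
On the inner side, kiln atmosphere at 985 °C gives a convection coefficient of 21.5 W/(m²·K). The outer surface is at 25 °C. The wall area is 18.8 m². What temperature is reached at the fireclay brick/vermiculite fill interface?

T ≈ 864 °C

Thermal resistances in series:
R_inner film = 1/(h_i·A) = 1/(21.5×18.8) = 0.002474 K/W
R_fireclay brick = L/(kA) = 0.18/(1.21×18.8) = 0.007913 K/W
R_vermiculite fill = L/(kA) = 0.1/(0.0737×18.8) = 0.07217 K/W
R_carbon steel = L/(kA) = 0.0014/(48.8×18.8) = 1.526×10^-6 K/W
R_total = 0.08256 K/W;  Q = ΔT/R_total = 960/0.08256 = 11630 W
T_interface = T_inner − Q·ΣR(inner→interface) = 985 − 11600×0.01039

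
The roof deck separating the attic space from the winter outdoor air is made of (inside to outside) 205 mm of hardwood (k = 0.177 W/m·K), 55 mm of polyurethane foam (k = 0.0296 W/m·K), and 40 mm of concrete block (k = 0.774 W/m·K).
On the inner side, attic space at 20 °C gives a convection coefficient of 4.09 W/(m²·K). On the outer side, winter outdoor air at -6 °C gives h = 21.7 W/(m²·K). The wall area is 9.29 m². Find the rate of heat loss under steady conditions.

Q ≈ 71.9 W

Model the wall as resistances in series:
R_inner film = 1/(h_i·A) = 1/(4.09×9.29) = 0.02632 K/W
R_hardwood = L/(kA) = 0.205/(0.177×9.29) = 0.1247 K/W
R_polyurethane foam = L/(kA) = 0.055/(0.0296×9.29) = 0.2 K/W
R_concrete block = L/(kA) = 0.04/(0.774×9.29) = 0.005563 K/W
R_outer film = 1/(h_o·A) = 1/(21.7×9.29) = 0.00496 K/W
R_total = 0.3615 K/W
Q = ΔT / R_total = 26 / 0.3615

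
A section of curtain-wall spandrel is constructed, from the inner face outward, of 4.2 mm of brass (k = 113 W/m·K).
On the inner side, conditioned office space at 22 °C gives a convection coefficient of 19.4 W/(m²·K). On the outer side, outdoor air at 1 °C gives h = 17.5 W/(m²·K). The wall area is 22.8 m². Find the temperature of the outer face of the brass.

T ≈ 12 °C

Using the resistance-network approach (series):
R_inner film = 1/(h_i·A) = 1/(19.4×22.8) = 0.002261 K/W
R_brass = L/(kA) = 0.0042/(113×22.8) = 1.63×10^-6 K/W
R_outer film = 1/(h_o·A) = 1/(17.5×22.8) = 0.002506 K/W
R_total = 0.004769 K/W;  Q = ΔT/R_total = 21/0.004769 = 4404 W
T_interface = T_inner − Q·ΣR(inner→interface) = 22 − 4400×0.002262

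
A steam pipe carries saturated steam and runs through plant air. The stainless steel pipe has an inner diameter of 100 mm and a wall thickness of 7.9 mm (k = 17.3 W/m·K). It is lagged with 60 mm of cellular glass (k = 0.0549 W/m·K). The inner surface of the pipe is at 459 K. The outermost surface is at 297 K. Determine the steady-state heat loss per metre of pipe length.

Cylindrical conduction, so R = ln(r₂/r₁)/(2πkL) per layer, in series:
R_stainless steel pipe wall = ln(57.9/50)/(2π×17.3×1) = 0.00135 K/W
R_cellular glass = ln(117.9/57.9)/(2π×0.0549×1) = 2.062 K/W
R_total = 2.063 K/W
Q = ΔT/R_total = 162/2.063

q′ ≈ 78.5 W/m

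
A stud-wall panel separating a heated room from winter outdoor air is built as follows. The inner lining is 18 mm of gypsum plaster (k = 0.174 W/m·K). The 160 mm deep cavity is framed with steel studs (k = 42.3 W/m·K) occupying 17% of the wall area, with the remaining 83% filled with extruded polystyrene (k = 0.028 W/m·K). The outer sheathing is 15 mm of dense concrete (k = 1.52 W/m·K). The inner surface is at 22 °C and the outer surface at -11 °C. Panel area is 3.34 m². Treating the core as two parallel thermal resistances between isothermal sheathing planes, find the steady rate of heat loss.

Q ≈ 813 W

Sheathing layers in series; stud and cavity paths in parallel between them.
R_inner = 0.018/(0.174×3.34) = 0.03097 K/W
R_stud  = 0.16/(42.3×0.17×3.34) = 0.006662 K/W
R_cav   = 0.16/(0.028×0.83×3.34) = 2.061 K/W
1/R_core = 1/R_stud + 1/R_cav → R_core = 0.00664 K/W
R_outer = 0.015/(1.52×3.34) = 0.002955 K/W
R_total = 0.04057 K/W
Q = ΔT/R_total = 33/0.04057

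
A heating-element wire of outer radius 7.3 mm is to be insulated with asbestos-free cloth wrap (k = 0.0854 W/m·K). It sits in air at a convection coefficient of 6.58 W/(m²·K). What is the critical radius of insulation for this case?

For a cylinder r_cr = k/h = 0.0854/6.58
r_cr = 13 mm; since the bare radius (7.3 mm) is below r_cr, adding a thin layer of insulation will *increase* heat loss.

r_cr ≈ 13 mm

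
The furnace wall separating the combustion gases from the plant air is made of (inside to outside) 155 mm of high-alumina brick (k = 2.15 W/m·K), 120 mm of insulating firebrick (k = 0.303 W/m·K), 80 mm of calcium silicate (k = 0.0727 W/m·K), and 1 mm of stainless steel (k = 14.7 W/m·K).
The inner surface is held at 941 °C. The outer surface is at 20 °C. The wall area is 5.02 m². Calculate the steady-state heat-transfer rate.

Thermal resistances in series:
R_high-alumina brick = L/(kA) = 0.155/(2.15×5.02) = 0.01436 K/W
R_insulating firebrick = L/(kA) = 0.12/(0.303×5.02) = 0.07889 K/W
R_calcium silicate = L/(kA) = 0.08/(0.0727×5.02) = 0.2192 K/W
R_stainless steel = L/(kA) = 0.001/(14.7×5.02) = 1.355×10^-5 K/W
R_total = 0.3125 K/W
Q = ΔT / R_total = 921 / 0.3125

Q ≈ 2950 W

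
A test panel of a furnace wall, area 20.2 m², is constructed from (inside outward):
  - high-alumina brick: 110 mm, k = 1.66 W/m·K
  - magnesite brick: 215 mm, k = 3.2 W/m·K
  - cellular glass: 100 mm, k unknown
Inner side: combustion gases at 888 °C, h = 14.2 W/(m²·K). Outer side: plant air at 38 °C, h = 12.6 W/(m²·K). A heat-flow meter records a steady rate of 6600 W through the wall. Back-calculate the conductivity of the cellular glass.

Using the resistance-network approach (series):
R_inner film = 1/(h_i·A) = 1/(14.2×20.2) = 0.003486 K/W
R_high-alumina brick = L/(kA) = 0.11/(1.66×20.2) = 0.00328 K/W
R_magnesite brick = L/(kA) = 0.215/(3.2×20.2) = 0.003326 K/W
R_outer film = 1/(h_o·A) = 1/(12.6×20.2) = 0.003929 K/W
Sum of known resistances R_other = 0.01402 K/W
Total R = ΔT/Q = 850/6600 = 0.1288 K/W
R_cellular glass = R_total − R_other = 0.1148 K/W
k = L/(R·A) = 0.1/(0.1148×20.2)

k ≈ 0.0431 W/(m·K)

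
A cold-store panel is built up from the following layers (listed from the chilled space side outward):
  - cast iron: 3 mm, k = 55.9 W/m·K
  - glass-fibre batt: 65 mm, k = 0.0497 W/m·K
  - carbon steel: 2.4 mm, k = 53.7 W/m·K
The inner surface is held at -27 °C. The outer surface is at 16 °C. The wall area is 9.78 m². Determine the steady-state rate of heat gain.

Q ≈ 322 W

Using the resistance-network approach (series):
R_cast iron = L/(kA) = 0.003/(55.9×9.78) = 5.487×10^-6 K/W
R_glass-fibre batt = L/(kA) = 0.065/(0.0497×9.78) = 0.1337 K/W
R_carbon steel = L/(kA) = 0.0024/(53.7×9.78) = 4.57×10^-6 K/W
R_total = 0.1337 K/W
Q = ΔT / R_total = 43 / 0.1337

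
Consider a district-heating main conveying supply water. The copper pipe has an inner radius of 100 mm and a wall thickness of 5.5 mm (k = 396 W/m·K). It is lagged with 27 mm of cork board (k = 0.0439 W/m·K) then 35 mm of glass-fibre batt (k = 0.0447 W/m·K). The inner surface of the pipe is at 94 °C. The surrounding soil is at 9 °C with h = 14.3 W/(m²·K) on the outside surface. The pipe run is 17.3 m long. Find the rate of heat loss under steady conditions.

Q ≈ 851 W

Radial resistances (cylindrical: R_cond = ln(r_o/r_i)/(2πkL), R_conv = 1/(h·2πrL)):
R_copper pipe wall = ln(105.5/100)/(2π×396×17.3) = 1.244×10^-6 K/W
R_cork board = ln(132.5/105.5)/(2π×0.0439×17.3) = 0.04775 K/W
R_glass-fibre batt = ln(167.5/132.5)/(2π×0.0447×17.3) = 0.04824 K/W
R_outer film = 1/(h_o·2πr_oL) = 1/(14.3×2π×0.1675×17.3) = 0.003841 K/W
R_total = 0.09984 K/W
Q = ΔT/R_total = 85/0.09984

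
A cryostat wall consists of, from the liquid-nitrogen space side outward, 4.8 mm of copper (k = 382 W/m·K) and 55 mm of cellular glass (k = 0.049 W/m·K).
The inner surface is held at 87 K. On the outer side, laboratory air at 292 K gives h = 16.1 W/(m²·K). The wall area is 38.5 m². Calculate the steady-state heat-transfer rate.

Series thermal resistances:
R_copper = L/(kA) = 0.0048/(382×38.5) = 3.264×10^-7 K/W
R_cellular glass = L/(kA) = 0.055/(0.049×38.5) = 0.02915 K/W
R_outer film = 1/(h_o·A) = 1/(16.1×38.5) = 0.001613 K/W
R_total = 0.03077 K/W
Q = ΔT / R_total = 205 / 0.03077

Q ≈ 6660 W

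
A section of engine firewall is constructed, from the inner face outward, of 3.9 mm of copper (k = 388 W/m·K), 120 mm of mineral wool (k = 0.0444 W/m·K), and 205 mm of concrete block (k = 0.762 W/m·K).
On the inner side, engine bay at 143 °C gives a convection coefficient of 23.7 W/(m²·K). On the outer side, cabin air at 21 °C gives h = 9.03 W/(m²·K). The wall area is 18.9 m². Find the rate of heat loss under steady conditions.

Q ≈ 738 W

Using the resistance-network approach (series):
R_inner film = 1/(h_i·A) = 1/(23.7×18.9) = 0.002232 K/W
R_copper = L/(kA) = 0.0039/(388×18.9) = 5.318×10^-7 K/W
R_mineral wool = L/(kA) = 0.12/(0.0444×18.9) = 0.143 K/W
R_concrete block = L/(kA) = 0.205/(0.762×18.9) = 0.01423 K/W
R_outer film = 1/(h_o·A) = 1/(9.03×18.9) = 0.005859 K/W
R_total = 0.1653 K/W
Q = ΔT / R_total = 122 / 0.1653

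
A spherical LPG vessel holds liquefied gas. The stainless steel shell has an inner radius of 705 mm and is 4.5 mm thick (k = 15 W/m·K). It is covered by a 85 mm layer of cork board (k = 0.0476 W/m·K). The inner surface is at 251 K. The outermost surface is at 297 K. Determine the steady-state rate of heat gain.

Radial (spherical) resistances in series:
R_stainless steel shell = (1/0.705 − 1/0.7095)/(4π×15) = 4.773×10^-5 K/W
R_cork board = (1/0.7095 − 1/0.7945)/(4π×0.0476) = 0.2521 K/W
R_total = 0.2521 K/W
Q = ΔT/R_total = 46/0.2521

Q ≈ 182 W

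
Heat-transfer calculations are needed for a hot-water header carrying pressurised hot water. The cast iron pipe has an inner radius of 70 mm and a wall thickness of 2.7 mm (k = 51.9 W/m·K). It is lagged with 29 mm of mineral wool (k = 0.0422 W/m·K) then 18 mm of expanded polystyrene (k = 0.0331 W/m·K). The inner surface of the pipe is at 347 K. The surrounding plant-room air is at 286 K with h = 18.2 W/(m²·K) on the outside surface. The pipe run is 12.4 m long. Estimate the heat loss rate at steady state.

Treating each annulus and film as a series resistance:
R_cast iron pipe wall = ln(72.7/70)/(2π×51.9×12.4) = 9.36×10^-6 K/W
R_mineral wool = ln(101.7/72.7)/(2π×0.0422×12.4) = 0.1021 K/W
R_expanded polystyrene = ln(119.7/101.7)/(2π×0.0331×12.4) = 0.06319 K/W
R_outer film = 1/(h_o·2πr_oL) = 1/(18.2×2π×0.1197×12.4) = 0.005892 K/W
R_total = 0.1712 K/W
Q = ΔT/R_total = 61/0.1712

Q ≈ 356 W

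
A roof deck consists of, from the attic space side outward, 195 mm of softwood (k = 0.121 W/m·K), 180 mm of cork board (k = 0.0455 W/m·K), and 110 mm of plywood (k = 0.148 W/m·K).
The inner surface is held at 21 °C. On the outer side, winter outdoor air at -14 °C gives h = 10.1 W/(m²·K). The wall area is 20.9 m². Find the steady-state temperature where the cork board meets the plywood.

Treating each layer as a thermal resistance in series:
R_softwood = L/(kA) = 0.195/(0.121×20.9) = 0.07711 K/W
R_cork board = L/(kA) = 0.18/(0.0455×20.9) = 0.1893 K/W
R_plywood = L/(kA) = 0.11/(0.148×20.9) = 0.03556 K/W
R_outer film = 1/(h_o·A) = 1/(10.1×20.9) = 0.004737 K/W
R_total = 0.3067 K/W;  Q = ΔT/R_total = 35/0.3067 = 114.1 W
T_interface = T_inner − Q·ΣR(inner→interface) = 21 − 114×0.2664

T ≈ -9.4 °C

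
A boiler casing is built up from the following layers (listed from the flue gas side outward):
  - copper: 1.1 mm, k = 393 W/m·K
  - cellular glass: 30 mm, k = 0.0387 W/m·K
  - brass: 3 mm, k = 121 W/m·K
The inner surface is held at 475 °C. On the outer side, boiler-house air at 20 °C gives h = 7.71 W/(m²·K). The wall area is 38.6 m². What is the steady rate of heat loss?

Q ≈ 19400 W

Model the wall as resistances in series:
R_copper = L/(kA) = 0.0011/(393×38.6) = 7.251×10^-8 K/W
R_cellular glass = L/(kA) = 0.03/(0.0387×38.6) = 0.02008 K/W
R_brass = L/(kA) = 0.003/(121×38.6) = 6.423×10^-7 K/W
R_outer film = 1/(h_o·A) = 1/(7.71×38.6) = 0.00336 K/W
R_total = 0.02344 K/W
Q = ΔT / R_total = 455 / 0.02344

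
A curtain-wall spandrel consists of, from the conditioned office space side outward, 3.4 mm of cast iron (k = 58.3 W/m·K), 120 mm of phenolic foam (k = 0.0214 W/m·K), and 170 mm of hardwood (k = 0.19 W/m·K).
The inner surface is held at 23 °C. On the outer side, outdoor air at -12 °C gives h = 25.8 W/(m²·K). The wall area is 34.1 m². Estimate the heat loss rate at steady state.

Thermal resistances in series:
R_cast iron = L/(kA) = 0.0034/(58.3×34.1) = 1.71×10^-6 K/W
R_phenolic foam = L/(kA) = 0.12/(0.0214×34.1) = 0.1644 K/W
R_hardwood = L/(kA) = 0.17/(0.19×34.1) = 0.02624 K/W
R_outer film = 1/(h_o·A) = 1/(25.8×34.1) = 0.001137 K/W
R_total = 0.1918 K/W
Q = ΔT / R_total = 35 / 0.1918

Q ≈ 182 W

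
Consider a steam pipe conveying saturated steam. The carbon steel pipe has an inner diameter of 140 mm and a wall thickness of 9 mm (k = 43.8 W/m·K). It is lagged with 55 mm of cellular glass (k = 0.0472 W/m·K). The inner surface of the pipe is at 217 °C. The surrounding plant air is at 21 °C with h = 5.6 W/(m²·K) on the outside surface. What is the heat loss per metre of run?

For a radial system each layer contributes R = ln(r_out/r_in)/(2πkL); films add R = 1/(hA).
R_carbon steel pipe wall = ln(79/70)/(2π×43.8×1) = 4.395×10^-4 K/W
R_cellular glass = ln(134/79)/(2π×0.0472×1) = 1.782 K/W
R_outer film = 1/(h_o·2πr_oL) = 1/(5.6×2π×0.134×1) = 0.2121 K/W
R_total = 1.994 K/W
Q = ΔT/R_total = 196/1.994

q′ ≈ 98.3 W/m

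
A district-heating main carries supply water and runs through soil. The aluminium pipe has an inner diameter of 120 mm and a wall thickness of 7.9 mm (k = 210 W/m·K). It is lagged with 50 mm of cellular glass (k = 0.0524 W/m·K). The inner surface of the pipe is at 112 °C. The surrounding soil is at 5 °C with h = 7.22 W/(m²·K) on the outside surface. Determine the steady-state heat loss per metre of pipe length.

Cylindrical conduction, so R = ln(r₂/r₁)/(2πkL) per layer, in series:
R_aluminium pipe wall = ln(67.9/60)/(2π×210×1) = 9.374×10^-5 K/W
R_cellular glass = ln(117.9/67.9)/(2π×0.0524×1) = 1.676 K/W
R_outer film = 1/(h_o·2πr_oL) = 1/(7.22×2π×0.1179×1) = 0.187 K/W
R_total = 1.863 K/W
Q = ΔT/R_total = 107/1.863

q′ ≈ 57.4 W/m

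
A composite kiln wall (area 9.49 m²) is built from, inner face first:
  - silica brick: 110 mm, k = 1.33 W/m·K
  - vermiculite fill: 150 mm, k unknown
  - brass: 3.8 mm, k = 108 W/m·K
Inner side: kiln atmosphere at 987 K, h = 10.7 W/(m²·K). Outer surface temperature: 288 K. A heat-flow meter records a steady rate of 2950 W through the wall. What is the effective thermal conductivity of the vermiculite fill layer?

Model the wall as resistances in series:
R_inner film = 1/(h_i·A) = 1/(10.7×9.49) = 0.009848 K/W
R_silica brick = L/(kA) = 0.11/(1.33×9.49) = 0.008715 K/W
R_brass = L/(kA) = 0.0038/(108×9.49) = 3.708×10^-6 K/W
Sum of known resistances R_other = 0.01857 K/W
Total R = ΔT/Q = 699/2950 = 0.2369 K/W
R_vermiculite fill = R_total − R_other = 0.2184 K/W
k = L/(R·A) = 0.15/(0.2184×9.49)

k ≈ 0.0724 W/(m·K)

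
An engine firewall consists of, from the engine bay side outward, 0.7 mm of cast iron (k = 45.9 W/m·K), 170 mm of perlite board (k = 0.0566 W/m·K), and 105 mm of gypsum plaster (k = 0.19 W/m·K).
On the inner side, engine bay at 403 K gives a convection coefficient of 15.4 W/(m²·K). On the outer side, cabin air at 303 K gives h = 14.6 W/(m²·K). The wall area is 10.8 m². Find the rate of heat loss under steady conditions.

Series thermal resistances:
R_inner film = 1/(h_i·A) = 1/(15.4×10.8) = 0.006013 K/W
R_cast iron = L/(kA) = 0.0007/(45.9×10.8) = 1.412×10^-6 K/W
R_perlite board = L/(kA) = 0.17/(0.0566×10.8) = 0.2781 K/W
R_gypsum plaster = L/(kA) = 0.105/(0.19×10.8) = 0.05117 K/W
R_outer film = 1/(h_o·A) = 1/(14.6×10.8) = 0.006342 K/W
R_total = 0.3416 K/W
Q = ΔT / R_total = 100 / 0.3416

Q ≈ 293 W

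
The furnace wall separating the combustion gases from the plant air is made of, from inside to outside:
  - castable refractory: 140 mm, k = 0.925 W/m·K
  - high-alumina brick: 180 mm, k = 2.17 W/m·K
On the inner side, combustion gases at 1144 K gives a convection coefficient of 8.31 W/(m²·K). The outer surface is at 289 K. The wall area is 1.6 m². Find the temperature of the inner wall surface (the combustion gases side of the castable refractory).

Series thermal resistances:
R_inner film = 1/(h_i·A) = 1/(8.31×1.6) = 0.07521 K/W
R_castable refractory = L/(kA) = 0.14/(0.925×1.6) = 0.09459 K/W
R_high-alumina brick = L/(kA) = 0.18/(2.17×1.6) = 0.05184 K/W
R_total = 0.2216 K/W;  Q = ΔT/R_total = 855/0.2216 = 3857 W
T_interface = T_inner − Q·ΣR(inner→interface) = 1144 − 3860×0.07521

T ≈ 854 K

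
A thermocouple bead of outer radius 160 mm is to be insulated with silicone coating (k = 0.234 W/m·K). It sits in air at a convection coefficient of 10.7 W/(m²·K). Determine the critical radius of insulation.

r_cr ≈ 43.7 mm

For a sphere r_cr = 2k/h = 2×0.234/10.7
r_cr = 43.7 mm; since the bare radius (160 mm) is above r_cr, any added insulation will reduce heat loss.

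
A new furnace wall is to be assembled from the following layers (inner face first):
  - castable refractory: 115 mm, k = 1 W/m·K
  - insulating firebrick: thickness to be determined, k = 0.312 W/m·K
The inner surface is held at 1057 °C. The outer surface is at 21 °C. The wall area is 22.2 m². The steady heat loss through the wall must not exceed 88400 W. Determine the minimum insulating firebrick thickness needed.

L ≈ 45.3 mm

Series thermal resistances:
R_castable refractory = L/(kA) = 0.115/(1×22.2) = 0.00518 K/W
Sum of the known resistances R_other = 0.00518 K/W
Required total resistance R_tot = ΔT/Q_allow = 1036/88400 = 0.01172 K/W
R_insulating firebrick = R_tot − R_other = 0.006539 K/W
L = R·k·A = 0.006539×0.312×22.2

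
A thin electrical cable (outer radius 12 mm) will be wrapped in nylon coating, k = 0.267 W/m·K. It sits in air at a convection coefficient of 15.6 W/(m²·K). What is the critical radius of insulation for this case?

r_cr ≈ 17.1 mm

For a cylinder r_cr = k/h = 0.267/15.6
r_cr = 17.1 mm; since the bare radius (12 mm) is below r_cr, adding a thin layer of insulation will *increase* heat loss.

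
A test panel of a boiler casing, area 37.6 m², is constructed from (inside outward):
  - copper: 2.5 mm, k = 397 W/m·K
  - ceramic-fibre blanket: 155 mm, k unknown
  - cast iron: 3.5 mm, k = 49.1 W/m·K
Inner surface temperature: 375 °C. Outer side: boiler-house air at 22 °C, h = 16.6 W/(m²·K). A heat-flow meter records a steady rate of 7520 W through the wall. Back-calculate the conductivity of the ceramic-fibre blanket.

Thermal resistances in series:
R_copper = L/(kA) = 0.0025/(397×37.6) = 1.675×10^-7 K/W
R_cast iron = L/(kA) = 0.0035/(49.1×37.6) = 1.896×10^-6 K/W
R_outer film = 1/(h_o·A) = 1/(16.6×37.6) = 0.001602 K/W
Sum of known resistances R_other = 0.001604 K/W
Total R = ΔT/Q = 353/7520 = 0.04694 K/W
R_ceramic-fibre blanket = R_total − R_other = 0.04534 K/W
k = L/(R·A) = 0.155/(0.04534×37.6)

k ≈ 0.0909 W/(m·K)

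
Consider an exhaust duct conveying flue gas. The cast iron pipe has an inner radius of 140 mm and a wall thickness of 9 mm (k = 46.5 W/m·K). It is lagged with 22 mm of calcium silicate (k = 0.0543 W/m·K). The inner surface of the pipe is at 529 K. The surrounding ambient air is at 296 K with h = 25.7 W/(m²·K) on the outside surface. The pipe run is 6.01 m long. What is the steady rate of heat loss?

Q ≈ 3180 W

For a radial system each layer contributes R = ln(r_out/r_in)/(2πkL); films add R = 1/(hA).
R_cast iron pipe wall = ln(149/140)/(2π×46.5×6.01) = 3.548×10^-5 K/W
R_calcium silicate = ln(171/149)/(2π×0.0543×6.01) = 0.06716 K/W
R_outer film = 1/(h_o·2πr_oL) = 1/(25.7×2π×0.171×6.01) = 0.006026 K/W
R_total = 0.07322 K/W
Q = ΔT/R_total = 233/0.07322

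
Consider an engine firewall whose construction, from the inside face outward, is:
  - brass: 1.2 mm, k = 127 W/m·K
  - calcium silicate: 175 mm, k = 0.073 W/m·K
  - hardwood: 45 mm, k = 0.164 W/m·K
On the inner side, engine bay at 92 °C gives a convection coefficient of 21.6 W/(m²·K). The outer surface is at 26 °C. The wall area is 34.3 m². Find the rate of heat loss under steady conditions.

Model the wall as resistances in series:
R_inner film = 1/(h_i·A) = 1/(21.6×34.3) = 0.00135 K/W
R_brass = L/(kA) = 0.0012/(127×34.3) = 2.755×10^-7 K/W
R_calcium silicate = L/(kA) = 0.175/(0.073×34.3) = 0.06989 K/W
R_hardwood = L/(kA) = 0.045/(0.164×34.3) = 0.008 K/W
R_total = 0.07924 K/W
Q = ΔT / R_total = 66 / 0.07924

Q ≈ 833 W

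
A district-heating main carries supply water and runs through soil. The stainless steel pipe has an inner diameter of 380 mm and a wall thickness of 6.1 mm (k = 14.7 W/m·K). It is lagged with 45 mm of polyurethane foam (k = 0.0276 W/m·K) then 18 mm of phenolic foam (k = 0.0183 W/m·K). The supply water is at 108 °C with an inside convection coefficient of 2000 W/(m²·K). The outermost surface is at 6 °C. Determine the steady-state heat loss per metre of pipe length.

q′ ≈ 56.1 W/m

Treating each annulus and film as a series resistance:
R_inner film = 1/(h_i·2πr₁L) = 1/(2000×2π×0.19×1) = 4.188×10^-4 K/W
R_stainless steel pipe wall = ln(196.1/190)/(2π×14.7×1) = 3.421×10^-4 K/W
R_polyurethane foam = ln(241.1/196.1)/(2π×0.0276×1) = 1.191 K/W
R_phenolic foam = ln(259.1/241.1)/(2π×0.0183×1) = 0.6262 K/W
R_total = 1.818 K/W
Q = ΔT/R_total = 102/1.818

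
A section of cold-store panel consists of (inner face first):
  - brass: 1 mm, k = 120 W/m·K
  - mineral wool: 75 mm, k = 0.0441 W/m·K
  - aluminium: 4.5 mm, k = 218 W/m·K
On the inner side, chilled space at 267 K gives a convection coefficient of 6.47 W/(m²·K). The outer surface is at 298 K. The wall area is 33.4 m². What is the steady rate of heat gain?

Treating each layer as a thermal resistance in series:
R_inner film = 1/(h_i·A) = 1/(6.47×33.4) = 0.004628 K/W
R_brass = L/(kA) = 0.001/(120×33.4) = 2.495×10^-7 K/W
R_mineral wool = L/(kA) = 0.075/(0.0441×33.4) = 0.05092 K/W
R_aluminium = L/(kA) = 0.0045/(218×33.4) = 6.18×10^-7 K/W
R_total = 0.05555 K/W
Q = ΔT / R_total = 31 / 0.05555

Q ≈ 558 W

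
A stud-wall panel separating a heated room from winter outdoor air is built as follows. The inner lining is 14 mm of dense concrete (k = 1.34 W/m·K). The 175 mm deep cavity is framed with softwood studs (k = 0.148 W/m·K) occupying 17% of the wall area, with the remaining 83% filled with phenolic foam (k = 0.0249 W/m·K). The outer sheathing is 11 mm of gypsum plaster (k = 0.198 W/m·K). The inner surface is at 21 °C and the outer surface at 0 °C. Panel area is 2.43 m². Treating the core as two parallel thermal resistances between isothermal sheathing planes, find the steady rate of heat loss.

Q ≈ 13.1 W

Sheathing layers in series; stud and cavity paths in parallel between them.
R_inner = 0.014/(1.34×2.43) = 0.004299 K/W
R_stud  = 0.175/(0.148×0.17×2.43) = 2.862 K/W
R_cav   = 0.175/(0.0249×0.83×2.43) = 3.485 K/W
1/R_core = 1/R_stud + 1/R_cav → R_core = 1.571 K/W
R_outer = 0.011/(0.198×2.43) = 0.02286 K/W
R_total = 1.599 K/W
Q = ΔT/R_total = 21/1.599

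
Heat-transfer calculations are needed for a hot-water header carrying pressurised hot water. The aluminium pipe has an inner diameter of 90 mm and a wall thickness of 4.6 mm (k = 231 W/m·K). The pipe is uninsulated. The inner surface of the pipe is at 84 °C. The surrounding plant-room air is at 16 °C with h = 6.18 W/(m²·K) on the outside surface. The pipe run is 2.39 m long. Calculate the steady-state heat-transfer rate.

Treating each annulus and film as a series resistance:
R_aluminium pipe wall = ln(49.6/45)/(2π×231×2.39) = 2.806×10^-5 K/W
R_outer film = 1/(h_o·2πr_oL) = 1/(6.18×2π×0.0496×2.39) = 0.2172 K/W
R_total = 0.2173 K/W
Q = ΔT/R_total = 68/0.2173

Q ≈ 313 W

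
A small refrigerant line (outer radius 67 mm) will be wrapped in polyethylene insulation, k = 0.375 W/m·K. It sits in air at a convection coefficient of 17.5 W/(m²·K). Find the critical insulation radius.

For a cylinder r_cr = k/h = 0.375/17.5
r_cr = 21.4 mm; since the bare radius (67 mm) is above r_cr, any added insulation will reduce heat loss.

r_cr ≈ 21.4 mm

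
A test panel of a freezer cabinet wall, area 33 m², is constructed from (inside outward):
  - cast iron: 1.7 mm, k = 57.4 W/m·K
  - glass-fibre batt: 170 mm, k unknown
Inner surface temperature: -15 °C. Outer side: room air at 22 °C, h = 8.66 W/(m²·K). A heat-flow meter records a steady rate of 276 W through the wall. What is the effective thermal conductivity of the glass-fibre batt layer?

k ≈ 0.0395 W/(m·K)

Thermal resistances in series:
R_cast iron = L/(kA) = 0.0017/(57.4×33) = 8.975×10^-7 K/W
R_outer film = 1/(h_o·A) = 1/(8.66×33) = 0.003499 K/W
Sum of known resistances R_other = 0.0035 K/W
Total R = ΔT/Q = 37/276 = 0.1341 K/W
R_glass-fibre batt = R_total − R_other = 0.1306 K/W
k = L/(R·A) = 0.17/(0.1306×33)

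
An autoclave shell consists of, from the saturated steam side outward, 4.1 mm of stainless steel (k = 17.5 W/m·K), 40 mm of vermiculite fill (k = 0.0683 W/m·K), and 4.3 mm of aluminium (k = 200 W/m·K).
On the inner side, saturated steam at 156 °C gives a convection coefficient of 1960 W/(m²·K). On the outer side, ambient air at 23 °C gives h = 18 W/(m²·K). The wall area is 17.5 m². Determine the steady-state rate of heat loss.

Treating each layer as a thermal resistance in series:
R_inner film = 1/(h_i·A) = 1/(1960×17.5) = 2.915×10^-5 K/W
R_stainless steel = L/(kA) = 0.0041/(17.5×17.5) = 1.339×10^-5 K/W
R_vermiculite fill = L/(kA) = 0.04/(0.0683×17.5) = 0.03347 K/W
R_aluminium = L/(kA) = 0.0043/(200×17.5) = 1.229×10^-6 K/W
R_outer film = 1/(h_o·A) = 1/(18×17.5) = 0.003175 K/W
R_total = 0.03668 K/W
Q = ΔT / R_total = 133 / 0.03668

Q ≈ 3630 W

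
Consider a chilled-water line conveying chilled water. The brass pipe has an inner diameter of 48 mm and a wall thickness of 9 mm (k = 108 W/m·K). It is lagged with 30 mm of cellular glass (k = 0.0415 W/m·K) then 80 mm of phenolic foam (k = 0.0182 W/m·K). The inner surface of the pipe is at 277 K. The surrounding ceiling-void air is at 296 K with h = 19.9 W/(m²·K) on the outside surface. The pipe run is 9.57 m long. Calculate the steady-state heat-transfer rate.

Q ≈ 18.7 W

For a radial system each layer contributes R = ln(r_out/r_in)/(2πkL); films add R = 1/(hA).
R_brass pipe wall = ln(33/24)/(2π×108×9.57) = 4.904×10^-5 K/W
R_cellular glass = ln(63/33)/(2π×0.0415×9.57) = 0.2591 K/W
R_phenolic foam = ln(143/63)/(2π×0.0182×9.57) = 0.749 K/W
R_outer film = 1/(h_o·2πr_oL) = 1/(19.9×2π×0.143×9.57) = 0.005844 K/W
R_total = 1.014 K/W
Q = ΔT/R_total = 19/1.014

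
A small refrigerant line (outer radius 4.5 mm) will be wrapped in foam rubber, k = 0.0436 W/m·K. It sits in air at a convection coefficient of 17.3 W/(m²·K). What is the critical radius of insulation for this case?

r_cr ≈ 2.52 mm

For a cylinder r_cr = k/h = 0.0436/17.3
r_cr = 2.52 mm; since the bare radius (4.5 mm) is above r_cr, any added insulation will reduce heat loss.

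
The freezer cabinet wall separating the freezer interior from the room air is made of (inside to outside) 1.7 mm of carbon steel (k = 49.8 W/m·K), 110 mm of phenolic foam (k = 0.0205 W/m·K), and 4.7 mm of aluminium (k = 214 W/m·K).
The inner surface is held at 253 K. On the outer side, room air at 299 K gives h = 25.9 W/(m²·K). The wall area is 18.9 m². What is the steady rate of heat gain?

Thermal resistances in series:
R_carbon steel = L/(kA) = 0.0017/(49.8×18.9) = 1.806×10^-6 K/W
R_phenolic foam = L/(kA) = 0.11/(0.0205×18.9) = 0.2839 K/W
R_aluminium = L/(kA) = 0.0047/(214×18.9) = 1.162×10^-6 K/W
R_outer film = 1/(h_o·A) = 1/(25.9×18.9) = 0.002043 K/W
R_total = 0.286 K/W
Q = ΔT / R_total = 46 / 0.286

Q ≈ 161 W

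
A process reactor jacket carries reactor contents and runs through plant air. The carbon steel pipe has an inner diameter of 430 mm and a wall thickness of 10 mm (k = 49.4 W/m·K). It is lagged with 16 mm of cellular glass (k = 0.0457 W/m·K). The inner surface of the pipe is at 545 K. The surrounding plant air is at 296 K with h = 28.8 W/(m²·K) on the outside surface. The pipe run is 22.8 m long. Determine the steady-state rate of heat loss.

Cylindrical conduction, so R = ln(r₂/r₁)/(2πkL) per layer, in series:
R_carbon steel pipe wall = ln(225/215)/(2π×49.4×22.8) = 6.424×10^-6 K/W
R_cellular glass = ln(241/225)/(2π×0.0457×22.8) = 0.01049 K/W
R_outer film = 1/(h_o·2πr_oL) = 1/(28.8×2π×0.241×22.8) = 0.001006 K/W
R_total = 0.01151 K/W
Q = ΔT/R_total = 249/0.01151

Q ≈ 21600 W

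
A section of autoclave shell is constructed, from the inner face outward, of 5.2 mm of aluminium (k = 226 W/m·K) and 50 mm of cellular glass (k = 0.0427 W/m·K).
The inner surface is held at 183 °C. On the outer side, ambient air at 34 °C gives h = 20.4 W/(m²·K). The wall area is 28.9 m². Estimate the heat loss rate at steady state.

Series thermal resistances:
R_aluminium = L/(kA) = 0.0052/(226×28.9) = 7.962×10^-7 K/W
R_cellular glass = L/(kA) = 0.05/(0.0427×28.9) = 0.04052 K/W
R_outer film = 1/(h_o·A) = 1/(20.4×28.9) = 0.001696 K/W
R_total = 0.04221 K/W
Q = ΔT / R_total = 149 / 0.04221

Q ≈ 3530 W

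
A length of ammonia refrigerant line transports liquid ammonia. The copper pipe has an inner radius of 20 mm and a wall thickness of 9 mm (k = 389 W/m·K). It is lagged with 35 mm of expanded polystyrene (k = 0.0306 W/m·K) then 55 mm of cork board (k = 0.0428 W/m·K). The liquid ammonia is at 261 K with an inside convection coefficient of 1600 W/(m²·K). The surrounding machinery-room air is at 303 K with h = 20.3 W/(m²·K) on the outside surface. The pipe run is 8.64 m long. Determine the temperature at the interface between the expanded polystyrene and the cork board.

T ≈ 288 K

Cylindrical conduction, so R = ln(r₂/r₁)/(2πkL) per layer, in series:
R_inner film = 1/(h_i·2πr₁L) = 1/(1600×2π×0.02×8.64) = 5.756×10^-4 K/W
R_copper pipe wall = ln(29/20)/(2π×389×8.64) = 1.76×10^-5 K/W
R_expanded polystyrene = ln(64/29)/(2π×0.0306×8.64) = 0.4765 K/W
R_cork board = ln(119/64)/(2π×0.0428×8.64) = 0.2669 K/W
R_outer film = 1/(h_o·2πr_oL) = 1/(20.3×2π×0.119×8.64) = 0.007625 K/W
R_total = 0.7517 K/W
Q = ΔT/R_total = 42/0.7517
Q = 55.9 W
T_interface = T_inner + Q·ΣR(inner→interface) = 261 + 55.9×0.4771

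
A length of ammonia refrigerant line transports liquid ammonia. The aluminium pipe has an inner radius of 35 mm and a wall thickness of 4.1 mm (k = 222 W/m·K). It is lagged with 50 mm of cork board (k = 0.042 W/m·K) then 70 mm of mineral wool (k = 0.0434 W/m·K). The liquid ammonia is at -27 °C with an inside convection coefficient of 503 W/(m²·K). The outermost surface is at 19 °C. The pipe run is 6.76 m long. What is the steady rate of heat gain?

Radial resistances (cylindrical: R_cond = ln(r_o/r_i)/(2πkL), R_conv = 1/(h·2πrL)):
R_inner film = 1/(h_i·2πr₁L) = 1/(503×2π×0.035×6.76) = 0.001337 K/W
R_aluminium pipe wall = ln(39.1/35)/(2π×222×6.76) = 1.175×10^-5 K/W
R_cork board = ln(89.1/39.1)/(2π×0.042×6.76) = 0.4617 K/W
R_mineral wool = ln(159.1/89.1)/(2π×0.0434×6.76) = 0.3145 K/W
R_total = 0.7776 K/W
Q = ΔT/R_total = 46/0.7776

Q ≈ 59.2 W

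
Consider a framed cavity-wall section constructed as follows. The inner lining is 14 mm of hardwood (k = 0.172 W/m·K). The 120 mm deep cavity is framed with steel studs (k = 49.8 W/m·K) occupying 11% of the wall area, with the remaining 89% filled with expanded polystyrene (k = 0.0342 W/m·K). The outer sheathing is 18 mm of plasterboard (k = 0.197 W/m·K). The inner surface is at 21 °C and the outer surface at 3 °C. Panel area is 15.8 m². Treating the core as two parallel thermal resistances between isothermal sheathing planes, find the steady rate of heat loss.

Sheathing layers in series; stud and cavity paths in parallel between them.
R_inner = 0.014/(0.172×15.8) = 0.005152 K/W
R_stud  = 0.12/(49.8×0.11×15.8) = 0.001386 K/W
R_cav   = 0.12/(0.0342×0.89×15.8) = 0.2495 K/W
1/R_core = 1/R_stud + 1/R_cav → R_core = 0.001379 K/W
R_outer = 0.018/(0.197×15.8) = 0.005783 K/W
R_total = 0.01231 K/W
Q = ΔT/R_total = 18/0.01231

Q ≈ 1460 W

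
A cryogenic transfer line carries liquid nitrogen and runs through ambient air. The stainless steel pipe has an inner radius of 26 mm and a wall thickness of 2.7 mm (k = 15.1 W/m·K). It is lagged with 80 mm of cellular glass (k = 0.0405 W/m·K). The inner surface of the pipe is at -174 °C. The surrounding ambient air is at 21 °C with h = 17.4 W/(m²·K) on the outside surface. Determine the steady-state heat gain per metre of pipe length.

q′ ≈ 36.7 W/m

For a radial system each layer contributes R = ln(r_out/r_in)/(2πkL); films add R = 1/(hA).
R_stainless steel pipe wall = ln(28.7/26)/(2π×15.1×1) = 0.001041 K/W
R_cellular glass = ln(108.7/28.7)/(2π×0.0405×1) = 5.233 K/W
R_outer film = 1/(h_o·2πr_oL) = 1/(17.4×2π×0.1087×1) = 0.08415 K/W
R_total = 5.318 K/W
Q = ΔT/R_total = 195/5.318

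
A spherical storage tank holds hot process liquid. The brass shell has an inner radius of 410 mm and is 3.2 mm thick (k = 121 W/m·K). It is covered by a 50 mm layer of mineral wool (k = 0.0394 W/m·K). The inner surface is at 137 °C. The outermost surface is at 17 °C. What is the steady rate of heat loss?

Q ≈ 227 W

Radial (spherical) resistances in series:
R_brass shell = (1/0.41 − 1/0.4132)/(4π×121) = 1.242×10^-5 K/W
R_mineral wool = (1/0.4132 − 1/0.4632)/(4π×0.0394) = 0.5276 K/W
R_total = 0.5276 K/W
Q = ΔT/R_total = 120/0.5276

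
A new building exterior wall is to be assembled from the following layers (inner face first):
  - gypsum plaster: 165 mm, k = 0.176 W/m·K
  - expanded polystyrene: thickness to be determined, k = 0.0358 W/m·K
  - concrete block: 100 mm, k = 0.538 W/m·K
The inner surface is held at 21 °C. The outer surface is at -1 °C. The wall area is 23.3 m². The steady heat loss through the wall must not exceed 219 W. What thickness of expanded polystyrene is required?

Model the wall as resistances in series:
R_gypsum plaster = L/(kA) = 0.165/(0.176×23.3) = 0.04024 K/W
R_concrete block = L/(kA) = 0.1/(0.538×23.3) = 0.007977 K/W
Sum of the known resistances R_other = 0.04821 K/W
Required total resistance R_tot = ΔT/Q_allow = 22/219 = 0.1005 K/W
R_expanded polystyrene = R_tot − R_other = 0.05224 K/W
L = R·k·A = 0.05224×0.0358×23.3

L ≈ 43.6 mm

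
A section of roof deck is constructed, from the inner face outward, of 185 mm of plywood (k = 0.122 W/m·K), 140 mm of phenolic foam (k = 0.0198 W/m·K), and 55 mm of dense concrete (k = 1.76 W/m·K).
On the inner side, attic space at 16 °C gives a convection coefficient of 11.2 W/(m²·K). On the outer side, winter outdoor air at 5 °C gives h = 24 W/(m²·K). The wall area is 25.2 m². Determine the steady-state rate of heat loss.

Treating each layer as a thermal resistance in series:
R_inner film = 1/(h_i·A) = 1/(11.2×25.2) = 0.003543 K/W
R_plywood = L/(kA) = 0.185/(0.122×25.2) = 0.06017 K/W
R_phenolic foam = L/(kA) = 0.14/(0.0198×25.2) = 0.2806 K/W
R_dense concrete = L/(kA) = 0.055/(1.76×25.2) = 0.00124 K/W
R_outer film = 1/(h_o·A) = 1/(24×25.2) = 0.001653 K/W
R_total = 0.3472 K/W
Q = ΔT / R_total = 11 / 0.3472

Q ≈ 31.7 W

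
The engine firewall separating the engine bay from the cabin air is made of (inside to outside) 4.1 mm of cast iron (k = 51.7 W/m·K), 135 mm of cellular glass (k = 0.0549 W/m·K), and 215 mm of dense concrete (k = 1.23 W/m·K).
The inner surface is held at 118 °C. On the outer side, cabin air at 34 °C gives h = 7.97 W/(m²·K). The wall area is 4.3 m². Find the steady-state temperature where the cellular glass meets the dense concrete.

T ≈ 43.1 °C

Treating each layer as a thermal resistance in series:
R_cast iron = L/(kA) = 0.0041/(51.7×4.3) = 1.844×10^-5 K/W
R_cellular glass = L/(kA) = 0.135/(0.0549×4.3) = 0.5719 K/W
R_dense concrete = L/(kA) = 0.215/(1.23×4.3) = 0.04065 K/W
R_outer film = 1/(h_o·A) = 1/(7.97×4.3) = 0.02918 K/W
R_total = 0.6417 K/W;  Q = ΔT/R_total = 84/0.6417 = 130.9 W
T_interface = T_inner − Q·ΣR(inner→interface) = 118 − 131×0.5719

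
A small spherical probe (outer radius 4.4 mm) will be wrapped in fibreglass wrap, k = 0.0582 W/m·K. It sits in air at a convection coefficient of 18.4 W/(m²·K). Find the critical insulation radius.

r_cr ≈ 6.33 mm

For a sphere r_cr = 2k/h = 2×0.0582/18.4
r_cr = 6.33 mm; since the bare radius (4.4 mm) is below r_cr, adding a thin layer of insulation will *increase* heat loss.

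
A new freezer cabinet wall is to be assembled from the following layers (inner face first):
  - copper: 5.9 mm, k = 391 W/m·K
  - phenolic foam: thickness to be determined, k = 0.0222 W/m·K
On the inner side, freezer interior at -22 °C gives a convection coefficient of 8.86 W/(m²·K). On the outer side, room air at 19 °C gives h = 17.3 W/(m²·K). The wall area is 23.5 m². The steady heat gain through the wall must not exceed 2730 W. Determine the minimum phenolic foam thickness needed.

Thermal resistances in series:
R_inner film = 1/(h_i·A) = 1/(8.86×23.5) = 0.004803 K/W
R_copper = L/(kA) = 0.0059/(391×23.5) = 6.421×10^-7 K/W
R_outer film = 1/(h_o·A) = 1/(17.3×23.5) = 0.00246 K/W
Sum of the known resistances R_other = 0.007263 K/W
Required total resistance R_tot = ΔT/Q_allow = 41/2730 = 0.01502 K/W
R_phenolic foam = R_tot − R_other = 0.007755 K/W
L = R·k·A = 0.007755×0.0222×23.5

L ≈ 4.05 mm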